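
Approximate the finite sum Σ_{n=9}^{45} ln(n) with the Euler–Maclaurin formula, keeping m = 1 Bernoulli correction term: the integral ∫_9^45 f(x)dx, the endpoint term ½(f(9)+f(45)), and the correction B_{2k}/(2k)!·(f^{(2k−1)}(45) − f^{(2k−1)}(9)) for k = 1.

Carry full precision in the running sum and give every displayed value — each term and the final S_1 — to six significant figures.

The integral term ∫_9^45 ln(x) dx = 115.525.
Boundary: ½(f(9) + f(45)) = ½(2.19722 + 3.80666) = 3.00194.
So far: 118.527.
Order-1 term: 1/12 · (0.0222222 − 0.111111) = -0.00740741.

S_1 ≈ 118.519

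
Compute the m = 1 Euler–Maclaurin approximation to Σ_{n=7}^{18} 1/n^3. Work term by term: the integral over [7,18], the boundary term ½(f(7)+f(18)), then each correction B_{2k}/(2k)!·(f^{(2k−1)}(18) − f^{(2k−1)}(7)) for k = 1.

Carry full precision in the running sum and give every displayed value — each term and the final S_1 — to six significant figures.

Integral: ∫_7^18 1/x^3 dx = 0.00866087.
½[f(7) + f(18)] = ½[0.00291545 + 0.000171468] = 0.00154346.
Running total after boundary: 0.0102043.
Correction k=1: B_{2}/2! · (f^{(1)}(18) − f^{(1)}(7)) = 1/12 · (-2.85780e-05 − (-0.00124948)) = 0.000101742.

S_1 ≈ 0.0103061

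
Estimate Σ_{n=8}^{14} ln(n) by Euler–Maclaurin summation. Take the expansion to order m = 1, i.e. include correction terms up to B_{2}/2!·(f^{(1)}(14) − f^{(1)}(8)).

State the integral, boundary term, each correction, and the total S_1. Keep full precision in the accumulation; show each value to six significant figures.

S_1 ≈ 16.6661

The integral term ∫_8^14 ln(x) dx = 14.3113.
Endpoint term: (f(8) + f(14))/2 = (2.07944 + 2.63906)/2 = 2.35925.
Running total after boundary: 16.6705.
k=1: B_{2}/(2)! × [f^{(1)}(14) − f^{(1)}(8)] = 1/12 × (0.0714286 − 0.125000) = -0.00446429.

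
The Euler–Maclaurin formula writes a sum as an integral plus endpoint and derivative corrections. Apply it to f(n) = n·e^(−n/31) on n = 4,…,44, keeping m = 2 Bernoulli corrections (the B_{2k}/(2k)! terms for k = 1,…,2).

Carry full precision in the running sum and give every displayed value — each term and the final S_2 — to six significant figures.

S_2 ≈ 398.315

∫_4^44 x·e^(−x/31) dx evaluates to 391.308.
Boundary: ½(f(4) + f(44)) = ½(3.51578 + 10.6423) = 7.07903.
So far: 398.387.
Order-1 term: 1/12 · (-0.101429 − 0.765533) = -0.0722469.
Running total after k=1: 398.315.
Order-2 term: −1/720 · (0.000397826 − 0.00262583) = 3.09445e-06.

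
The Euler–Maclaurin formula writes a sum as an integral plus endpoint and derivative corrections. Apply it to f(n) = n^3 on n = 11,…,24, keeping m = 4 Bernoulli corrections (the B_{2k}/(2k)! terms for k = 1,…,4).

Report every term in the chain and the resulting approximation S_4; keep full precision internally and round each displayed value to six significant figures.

S_4 ≈ 86975.0

The integral term ∫_11^24 x^3 dx = 79283.8.
Boundary: ½(f(11) + f(24)) = ½(1331.00 + 13824.0) = 7577.50.
So far: 86861.2.
k=1: B_{2}/(2)! × [f^{(1)}(24) − f^{(1)}(11)] = 1/12 × (1728.00 − 363.000) = 113.750.
After k=1: 86975.0.
k=2: B_{4}/(4)! × [f^{(3)}(24) − f^{(3)}(11)] = −1/720 × (6.00000 − 6.00000) = 0.00000.
After k=2: 86975.0.
k=3: B_{6}/(6)! × [f^{(5)}(24) − f^{(5)}(11)] = 1/30240 × (0.00000 − 0.00000) = 0.00000.
After k=3: 86975.0.
k=4: B_{8}/(8)! × [f^{(7)}(24) − f^{(7)}(11)] = −1/1209600 × (0.00000 − 0.00000) = 0.00000.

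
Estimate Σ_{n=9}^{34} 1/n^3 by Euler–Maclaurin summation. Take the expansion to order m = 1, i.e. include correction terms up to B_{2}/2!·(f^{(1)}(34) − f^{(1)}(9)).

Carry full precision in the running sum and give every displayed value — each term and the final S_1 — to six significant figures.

∫_9^34 1/x^3 dx evaluates to 0.00574031.
Boundary: ½(f(9) + f(34)) = ½(0.00137174 + 2.54427e-05) = 0.000698592.
So far: 0.00643891.
Order-1 term: 1/12 · (-2.24494e-06 − (-0.000457247)) = 3.79169e-05.

S_1 ≈ 0.00647682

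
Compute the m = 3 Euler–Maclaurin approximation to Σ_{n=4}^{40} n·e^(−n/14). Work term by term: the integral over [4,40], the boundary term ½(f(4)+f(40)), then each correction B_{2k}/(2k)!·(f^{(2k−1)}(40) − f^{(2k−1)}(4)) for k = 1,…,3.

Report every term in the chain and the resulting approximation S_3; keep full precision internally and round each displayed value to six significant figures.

∫_4^40 x·e^(−x/14) dx evaluates to 145.953.
Endpoint term: (f(4) + f(40))/2 = (3.00591 + 2.29730)/2 = 2.65161.
Integral + boundary = 148.605.
Correction k=1: B_{2}/2! · (f^{(1)}(40) − f^{(1)}(4)) = 1/12 · (-0.106661 − 0.536769) = -0.0536192.
After k=1: 148.551.
Correction k=2: B_{4}/4! · (f^{(3)}(40) − f^{(3)}(4)) = −1/720 · (4.18605e-05 − 0.0104068) = 1.43957e-05.
After k=2: 148.551.
Correction k=3: B_{6}/6! · (f^{(5)}(40) − f^{(5)}(4)) = 1/30240 · (3.20361e-06 − 9.22188e-05) = -2.94363e-09.

S_3 ≈ 148.551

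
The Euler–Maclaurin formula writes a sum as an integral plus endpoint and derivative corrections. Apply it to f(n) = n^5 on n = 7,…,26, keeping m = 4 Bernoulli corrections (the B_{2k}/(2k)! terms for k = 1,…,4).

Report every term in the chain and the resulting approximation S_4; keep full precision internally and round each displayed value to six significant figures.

S_4 ≈ 5.76048e+07

The integral term ∫_7^26 x^5 dx = 5.14664e+07.
½[f(7) + f(26)] = ½[16807.0 + 1.18814e+07] = 5.94909e+06.
Integral + boundary = 5.74154e+07.
Correction k=1: B_{2}/2! · (f^{(1)}(26) − f^{(1)}(7)) = 1/12 · (2.28488e+06 − 12005.0) = 189406.
Running total after k=1: 5.76049e+07.
Correction k=2: B_{4}/4! · (f^{(3)}(26) − f^{(3)}(7)) = −1/720 · (40560.0 − 2940.00) = -52.2500.
Running total after k=2: 5.76048e+07.
Correction k=3: B_{6}/6! · (f^{(5)}(26) − f^{(5)}(7)) = 1/30240 · (120.000 − 120.000) = 0.00000.
Running total after k=3: 5.76048e+07.
Correction k=4: B_{8}/8! · (f^{(7)}(26) − f^{(7)}(7)) = −1/1209600 · (0.00000 − 0.00000) = 0.00000.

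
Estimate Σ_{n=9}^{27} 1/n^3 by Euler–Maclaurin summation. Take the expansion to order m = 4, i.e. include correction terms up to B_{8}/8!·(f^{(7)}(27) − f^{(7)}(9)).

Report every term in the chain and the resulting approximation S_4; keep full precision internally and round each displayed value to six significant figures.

S_4 ≈ 0.00623572

Integral: ∫_9^27 1/x^3 dx = 0.00548697.
Endpoint term: (f(9) + f(27))/2 = (0.00137174 + 5.08053e-05)/2 = 0.000711274.
Running total after boundary: 0.00619824.
Order-1 term: 1/12 · (-5.64503e-06 − (-0.000457247)) = 3.76335e-05.
Partial sum through k=1: 0.00623588.
Order-2 term: −1/720 · (-1.54870e-07 − (-0.000112901)) = -1.56591e-07.
Partial sum through k=2: 0.00623572.
Order-3 term: 1/30240 · (-8.92258e-09 − (-5.85410e-05)) = 1.93559e-09.
Partial sum through k=3: 0.00623572.
Order-4 term: −1/1209600 · (-8.81242e-10 − (-5.20365e-05)) = -4.30189e-11.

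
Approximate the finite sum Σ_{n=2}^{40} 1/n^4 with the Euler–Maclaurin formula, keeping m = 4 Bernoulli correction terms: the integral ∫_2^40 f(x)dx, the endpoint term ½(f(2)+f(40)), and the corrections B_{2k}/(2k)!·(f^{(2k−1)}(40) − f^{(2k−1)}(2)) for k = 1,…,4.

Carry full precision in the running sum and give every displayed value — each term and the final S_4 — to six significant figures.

S_4 ≈ 0.0822161

The integral term ∫_2^40 1/x^4 dx = 0.0416615.
½[f(2) + f(40)] = ½[0.0625000 + 3.90625e-07] = 0.0312502.
Running total after boundary: 0.0729117.
Correction k=1: B_{2}/2! · (f^{(1)}(40) − f^{(1)}(2)) = 1/12 · (-3.90625e-08 − (-0.125000)) = 0.0104167.
Partial sum through k=1: 0.0833283.
Correction k=2: B_{4}/4! · (f^{(3)}(40) − f^{(3)}(2)) = −1/720 · (-7.32422e-10 − (-0.937500)) = -0.00130208.
Partial sum through k=2: 0.0820262.
Correction k=3: B_{6}/6! · (f^{(5)}(40) − f^{(5)}(2)) = 1/30240 · (-2.56348e-11 − (-13.1250)) = 0.000434028.
Partial sum through k=3: 0.0824603.
Correction k=4: B_{8}/8! · (f^{(7)}(40) − f^{(7)}(2)) = −1/1209600 · (-1.44196e-12 − (-295.312)) = -0.000244141.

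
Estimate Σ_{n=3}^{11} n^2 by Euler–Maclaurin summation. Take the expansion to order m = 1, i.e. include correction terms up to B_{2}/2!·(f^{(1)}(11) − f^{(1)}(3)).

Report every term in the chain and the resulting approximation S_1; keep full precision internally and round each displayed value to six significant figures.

Integral: ∫_3^11 x^2 dx = 434.667.
½[f(3) + f(11)] = ½[9.00000 + 121.000] = 65.0000.
Integral + boundary = 499.667.
k=1: B_{2}/(2)! × [f^{(1)}(11) − f^{(1)}(3)] = 1/12 × (22.0000 − 6.00000) = 1.33333.

S_1 ≈ 501.000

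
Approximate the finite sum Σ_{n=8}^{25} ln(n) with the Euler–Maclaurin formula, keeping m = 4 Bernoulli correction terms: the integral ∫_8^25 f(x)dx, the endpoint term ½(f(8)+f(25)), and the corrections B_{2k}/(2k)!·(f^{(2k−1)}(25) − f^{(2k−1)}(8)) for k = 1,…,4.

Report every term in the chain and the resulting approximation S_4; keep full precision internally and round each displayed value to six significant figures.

S_4 ≈ 49.4784

∫_8^25 ln(x) dx evaluates to 46.8364.
½[f(8) + f(25)] = ½[2.07944 + 3.21888] = 2.64916.
Integral + boundary = 49.4855.
Order-1 term: 1/12 · (0.0400000 − 0.125000) = -0.00708333.
After k=1: 49.4784.
Order-2 term: −1/720 · (0.000128000 − 0.00390625) = 5.24757e-06.
After k=2: 49.4784.
Order-3 term: 1/30240 · (2.45760e-06 − 0.000732422) = -2.41390e-08.
After k=3: 49.4784.
Order-4 term: −1/1209600 · (1.17965e-07 − 0.000343323) = 2.83734e-10.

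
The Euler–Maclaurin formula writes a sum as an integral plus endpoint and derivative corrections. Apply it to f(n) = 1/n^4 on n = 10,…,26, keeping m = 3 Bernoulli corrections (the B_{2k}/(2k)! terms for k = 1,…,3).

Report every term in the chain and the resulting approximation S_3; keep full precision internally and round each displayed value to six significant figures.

S_3 ≈ 0.000368751

Integral: ∫_10^26 1/x^4 dx = 0.000314368.
Endpoint term: (f(10) + f(26))/2 = (0.000100000 + 2.18830e-06)/2 = 5.10941e-05.
Running total after boundary: 0.000365462.
Correction k=1: B_{2}/2! · (f^{(1)}(26) − f^{(1)}(10)) = 1/12 · (-3.36661e-07 − (-4.00000e-05)) = 3.30528e-06.
Partial sum through k=1: 0.000368768.
Correction k=2: B_{4}/4! · (f^{(3)}(26) − f^{(3)}(10)) = −1/720 · (-1.49406e-08 − (-1.20000e-05)) = -1.66459e-08.
Partial sum through k=2: 0.000368751.
Correction k=3: B_{6}/6! · (f^{(5)}(26) − f^{(5)}(10)) = 1/30240 · (-1.23768e-09 − (-6.72000e-06)) = 2.22181e-10.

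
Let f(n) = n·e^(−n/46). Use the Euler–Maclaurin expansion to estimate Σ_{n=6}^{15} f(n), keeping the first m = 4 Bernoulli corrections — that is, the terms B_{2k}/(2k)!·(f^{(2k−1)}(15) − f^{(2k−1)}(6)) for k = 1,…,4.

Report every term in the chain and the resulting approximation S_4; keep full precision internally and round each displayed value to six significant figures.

Integral: ∫_6^15 x·e^(−x/46) dx = 74.2820.
Endpoint term: (f(6) + f(15))/2 = (5.26628 + 10.8261)/2 = 8.04621.
So far: 82.3282.
Correction k=1: B_{2}/2! · (f^{(1)}(15) − f^{(1)}(6)) = 1/12 · (0.486392 − 0.763229) = -0.0230698.
After k=1: 82.3051.
Correction k=2: B_{4}/4! · (f^{(3)}(15) − f^{(3)}(6)) = −1/720 · (0.000912040 − 0.00119029) = 3.86461e-07.
After k=2: 82.3051.
Correction k=3: B_{6}/6! · (f^{(5)}(15) − f^{(5)}(6)) = 1/30240 · (7.53410e-07 − 9.54579e-07) = -6.65240e-12.
After k=3: 82.3051.
Correction k=4: B_{8}/8! · (f^{(7)}(15) − f^{(7)}(6)) = −1/1209600 · (5.08412e-10 − 6.36407e-10) = 1.05816e-16.

S_4 ≈ 82.3051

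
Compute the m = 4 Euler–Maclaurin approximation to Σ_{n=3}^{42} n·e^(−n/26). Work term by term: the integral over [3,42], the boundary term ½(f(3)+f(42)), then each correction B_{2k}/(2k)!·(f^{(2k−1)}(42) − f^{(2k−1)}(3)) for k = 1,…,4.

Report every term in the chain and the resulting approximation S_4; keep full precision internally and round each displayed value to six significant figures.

The integral term ∫_3^42 x·e^(−x/26) dx = 320.328.
Boundary: ½(f(3) + f(42)) = ½(2.67307 + 8.35020) = 5.51163.
So far: 325.840.
k=1: B_{2}/(2)! × [f^{(1)}(42) − f^{(1)}(3)] = 1/12 × (-0.122347 − 0.788213) = -0.0758800.
After k=1: 325.764.
k=2: B_{4}/(4)! × [f^{(3)}(42) − f^{(3)}(3)] = −1/720 × (0.000407221 − 0.00380216) = 4.71519e-06.
After k=2: 325.764.
k=3: B_{6}/(6)! × [f^{(5)}(42) − f^{(5)}(3)] = 1/30240 × (1.47253e-06 − 9.52415e-06) = -2.66257e-10.
After k=3: 325.764.
k=4: B_{8}/(8)! × [f^{(7)}(42) − f^{(7)}(3)] = −1/1209600 × (3.46547e-09 − 1.98577e-08) = 1.35518e-14.

S_4 ≈ 325.764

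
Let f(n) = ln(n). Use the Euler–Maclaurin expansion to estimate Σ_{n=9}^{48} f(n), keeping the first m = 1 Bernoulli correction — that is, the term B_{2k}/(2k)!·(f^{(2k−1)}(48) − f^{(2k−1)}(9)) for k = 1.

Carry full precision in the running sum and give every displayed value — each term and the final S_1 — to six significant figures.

Integral: ∫_9^48 ln(x) dx = 127.043.
Boundary: ½(f(9) + f(48)) = ½(2.19722 + 3.87120) = 3.03421.
So far: 130.077.
k=1: B_{2}/(2)! × [f^{(1)}(48) − f^{(1)}(9)] = 1/12 × (0.0208333 − 0.111111) = -0.00752315.

S_1 ≈ 130.069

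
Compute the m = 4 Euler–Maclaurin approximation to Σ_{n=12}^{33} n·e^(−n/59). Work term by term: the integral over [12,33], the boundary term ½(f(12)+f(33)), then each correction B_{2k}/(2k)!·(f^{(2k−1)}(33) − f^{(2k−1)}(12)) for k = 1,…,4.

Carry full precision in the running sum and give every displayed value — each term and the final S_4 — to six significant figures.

The integral term ∫_12^33 x·e^(−x/59) dx = 315.431.
Endpoint term: (f(12) + f(33))/2 = (9.79152 + 18.8627)/2 = 14.3271.
So far: 329.758.
Order-1 term: 1/12 · (0.251890 − 0.650002) = -0.0331760.
Partial sum through k=1: 329.725.
Order-2 term: −1/720 · (0.000400771 − 0.000655536) = 3.53841e-07.
Partial sum through k=2: 329.725.
Order-3 term: 1/30240 · (2.09474e-07 − 3.22995e-07) = -3.75398e-12.
Partial sum through k=3: 329.725.
Order-4 term: −1/1209600 · (8.72789e-11 − 1.31477e-10) = 3.65393e-17.

S_4 ≈ 329.725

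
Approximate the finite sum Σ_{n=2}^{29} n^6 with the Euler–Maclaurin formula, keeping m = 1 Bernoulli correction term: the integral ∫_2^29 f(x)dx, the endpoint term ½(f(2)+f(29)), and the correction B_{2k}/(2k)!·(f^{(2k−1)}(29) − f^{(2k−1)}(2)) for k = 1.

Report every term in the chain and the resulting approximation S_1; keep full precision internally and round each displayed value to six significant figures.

The integral term ∫_2^29 x^6 dx = 2.46427e+09.
Endpoint term: (f(2) + f(29))/2 = (64.0000 + 5.94823e+08)/2 = 2.97412e+08.
Integral + boundary = 2.76168e+09.
Correction k=1: B_{2}/2! · (f^{(1)}(29) − f^{(1)}(2)) = 1/12 · (1.23067e+08 − 192.000) = 1.02556e+07.

S_1 ≈ 2.77194e+09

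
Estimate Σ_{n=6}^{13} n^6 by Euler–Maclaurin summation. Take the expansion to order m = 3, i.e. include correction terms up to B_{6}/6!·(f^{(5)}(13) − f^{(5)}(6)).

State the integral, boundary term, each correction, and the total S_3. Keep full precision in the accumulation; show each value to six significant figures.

Integral: ∫_6^13 x^6 dx = 8.92408e+06.
Boundary: ½(f(6) + f(13)) = ½(46656.0 + 4.82681e+06) = 2.43673e+06.
Running total after boundary: 1.13608e+07.
k=1: B_{2}/(2)! × [f^{(1)}(13) − f^{(1)}(6)] = 1/12 × (2.22776e+06 − 46656.0) = 181758.
Partial sum through k=1: 1.15426e+07.
k=2: B_{4}/(4)! × [f^{(3)}(13) − f^{(3)}(6)] = −1/720 × (263640 − 25920.0) = -330.167.
Partial sum through k=2: 1.15422e+07.
k=3: B_{6}/(6)! × [f^{(5)}(13) − f^{(5)}(6)] = 1/30240 × (9360.00 − 4320.00) = 0.166667.

S_3 ≈ 1.15422e+07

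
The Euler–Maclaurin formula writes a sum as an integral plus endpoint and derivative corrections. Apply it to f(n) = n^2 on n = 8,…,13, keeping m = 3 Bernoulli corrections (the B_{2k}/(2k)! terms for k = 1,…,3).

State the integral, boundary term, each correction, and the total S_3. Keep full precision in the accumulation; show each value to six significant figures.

S_3 ≈ 679.000

∫_8^13 x^2 dx evaluates to 561.667.
½[f(8) + f(13)] = ½[64.0000 + 169.000] = 116.500.
So far: 678.167.
k=1: B_{2}/(2)! × [f^{(1)}(13) − f^{(1)}(8)] = 1/12 × (26.0000 − 16.0000) = 0.833333.
After k=1: 679.000.
k=2: B_{4}/(4)! × [f^{(3)}(13) − f^{(3)}(8)] = −1/720 × (0.00000 − 0.00000) = 0.00000.
After k=2: 679.000.
k=3: B_{6}/(6)! × [f^{(5)}(13) − f^{(5)}(8)] = 1/30240 × (0.00000 − 0.00000) = 0.00000.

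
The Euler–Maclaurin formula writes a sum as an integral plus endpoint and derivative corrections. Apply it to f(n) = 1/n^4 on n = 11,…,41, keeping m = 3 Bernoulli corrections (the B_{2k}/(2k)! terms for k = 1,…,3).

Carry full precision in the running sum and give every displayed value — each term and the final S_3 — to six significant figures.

S_3 ≈ 0.000281988

Integral: ∫_11^41 1/x^4 dx = 0.000245602.
½[f(11) + f(41)] = ½[6.83013e-05 + 3.53887e-07] = 3.43276e-05.
So far: 0.000279929.
Order-1 term: 1/12 · (-3.45256e-08 − (-2.48369e-05)) = 2.06686e-06.
Partial sum through k=1: 0.000281996.
Order-2 term: −1/720 · (-6.16161e-10 − (-6.15790e-06)) = -8.55178e-09.
Partial sum through k=2: 0.000281988.
Order-3 term: 1/30240 · (-2.05265e-11 − (-2.84994e-06)) = 9.42432e-11.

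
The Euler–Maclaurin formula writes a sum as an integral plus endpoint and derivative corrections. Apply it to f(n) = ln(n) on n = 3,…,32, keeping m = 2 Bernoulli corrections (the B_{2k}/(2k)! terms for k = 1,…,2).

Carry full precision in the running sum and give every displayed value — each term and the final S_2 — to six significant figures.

The integral term ∫_3^32 ln(x) dx = 78.6077.
½[f(3) + f(32)] = ½[1.09861 + 3.46574] = 2.28217.
Integral + boundary = 80.8899.
Correction k=1: B_{2}/2! · (f^{(1)}(32) − f^{(1)}(3)) = 1/12 · (0.0312500 − 0.333333) = -0.0251736.
Partial sum through k=1: 80.8647.
Correction k=2: B_{4}/4! · (f^{(3)}(32) − f^{(3)}(3)) = −1/720 · (6.10352e-05 − 0.0740741) = 0.000102796.

S_2 ≈ 80.8648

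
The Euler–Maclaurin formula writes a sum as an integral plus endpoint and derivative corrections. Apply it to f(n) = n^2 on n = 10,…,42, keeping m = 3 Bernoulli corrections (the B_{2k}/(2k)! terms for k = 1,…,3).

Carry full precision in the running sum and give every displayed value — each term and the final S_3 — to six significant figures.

S_3 ≈ 25300.0

∫_10^42 x^2 dx evaluates to 24362.7.
Endpoint term: (f(10) + f(42))/2 = (100.000 + 1764.00)/2 = 932.000.
Running total after boundary: 25294.7.
Order-1 term: 1/12 · (84.0000 − 20.0000) = 5.33333.
After k=1: 25300.0.
Order-2 term: −1/720 · (0.00000 − 0.00000) = 0.00000.
After k=2: 25300.0.
Order-3 term: 1/30240 · (0.00000 − 0.00000) = 0.00000.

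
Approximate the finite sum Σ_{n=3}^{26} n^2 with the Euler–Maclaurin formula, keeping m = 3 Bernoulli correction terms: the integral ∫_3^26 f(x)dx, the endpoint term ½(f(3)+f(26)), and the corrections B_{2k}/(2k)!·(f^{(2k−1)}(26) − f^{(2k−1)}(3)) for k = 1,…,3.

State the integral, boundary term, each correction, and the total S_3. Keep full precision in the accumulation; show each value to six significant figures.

S_3 ≈ 6196.00

∫_3^26 x^2 dx evaluates to 5849.67.
½[f(3) + f(26)] = ½[9.00000 + 676.000] = 342.500.
Integral + boundary = 6192.17.
k=1: B_{2}/(2)! × [f^{(1)}(26) − f^{(1)}(3)] = 1/12 × (52.0000 − 6.00000) = 3.83333.
After k=1: 6196.00.
k=2: B_{4}/(4)! × [f^{(3)}(26) − f^{(3)}(3)] = −1/720 × (0.00000 − 0.00000) = 0.00000.
After k=2: 6196.00.
k=3: B_{6}/(6)! × [f^{(5)}(26) − f^{(5)}(3)] = 1/30240 × (0.00000 − 0.00000) = 0.00000.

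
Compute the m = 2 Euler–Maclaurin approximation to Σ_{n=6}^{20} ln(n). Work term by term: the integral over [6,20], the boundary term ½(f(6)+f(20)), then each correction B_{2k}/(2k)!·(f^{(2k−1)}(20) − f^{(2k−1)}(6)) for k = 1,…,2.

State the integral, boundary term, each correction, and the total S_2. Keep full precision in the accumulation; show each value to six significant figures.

S_2 ≈ 37.5481

∫_6^20 ln(x) dx evaluates to 35.1641.
½[f(6) + f(20)] = ½[1.79176 + 2.99573] = 2.39375.
Integral + boundary = 37.5578.
k=1: B_{2}/(2)! × [f^{(1)}(20) − f^{(1)}(6)] = 1/12 × (0.0500000 − 0.166667) = -0.00972222.
Running total after k=1: 37.5481.
k=2: B_{4}/(4)! × [f^{(3)}(20) − f^{(3)}(6)] = −1/720 × (0.000250000 − 0.00925926) = 1.25129e-05.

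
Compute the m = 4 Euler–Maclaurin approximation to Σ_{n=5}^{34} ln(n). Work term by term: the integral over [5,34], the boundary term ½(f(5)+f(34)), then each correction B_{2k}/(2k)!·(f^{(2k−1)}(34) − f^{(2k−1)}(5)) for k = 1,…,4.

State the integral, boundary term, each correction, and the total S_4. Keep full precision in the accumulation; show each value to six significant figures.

S_4 ≈ 85.4028

The integral term ∫_5^34 ln(x) dx = 82.8491.
½[f(5) + f(34)] = ½[1.60944 + 3.52636] = 2.56790.
Integral + boundary = 85.4170.
k=1: B_{2}/(2)! × [f^{(1)}(34) − f^{(1)}(5)] = 1/12 × (0.0294118 − 0.200000) = -0.0142157.
After k=1: 85.4028.
k=2: B_{4}/(4)! × [f^{(3)}(34) − f^{(3)}(5)] = −1/720 × (5.08854e-05 − 0.0160000) = 2.21515e-05.
After k=2: 85.4028.
k=3: B_{6}/(6)! × [f^{(5)}(34) − f^{(5)}(5)] = 1/30240 × (5.28222e-07 − 0.00768000) = -2.53951e-07.
After k=3: 85.4028.
k=4: B_{8}/(8)! × [f^{(7)}(34) − f^{(7)}(5)] = −1/1209600 × (1.37082e-08 − 0.00921600) = 7.61904e-09.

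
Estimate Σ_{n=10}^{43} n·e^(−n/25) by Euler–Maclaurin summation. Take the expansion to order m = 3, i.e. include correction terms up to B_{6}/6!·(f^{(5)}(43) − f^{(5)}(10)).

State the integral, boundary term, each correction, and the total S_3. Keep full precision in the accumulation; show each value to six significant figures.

Integral: ∫_10^43 x·e^(−x/25) dx = 282.118.
Boundary: ½(f(10) + f(43)) = ½(6.70320 + 7.69984) = 7.20152.
Running total after boundary: 289.319.
k=1: B_{2}/(2)! × [f^{(1)}(43) − f^{(1)}(10)] = 1/12 × (-0.128928 − 0.402192) = -0.0442600.
Running total after k=1: 289.275.
k=2: B_{4}/(4)! × [f^{(3)}(43) − f^{(3)}(10)] = −1/720 × (0.000366727 − 0.00278853) = 3.36362e-06.
Running total after k=2: 289.275.
k=3: B_{6}/(6)! × [f^{(5)}(43) − f^{(5)}(10)] = 1/30240 × (1.50358e-06 − 7.89369e-06) = -2.11313e-10.

S_3 ≈ 289.275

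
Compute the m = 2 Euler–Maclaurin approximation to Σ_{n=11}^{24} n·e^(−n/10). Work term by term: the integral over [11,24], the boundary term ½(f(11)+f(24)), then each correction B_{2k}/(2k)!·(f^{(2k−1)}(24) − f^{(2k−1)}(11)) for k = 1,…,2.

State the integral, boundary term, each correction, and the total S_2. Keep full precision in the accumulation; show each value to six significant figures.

S_2 ≈ 41.9704

∫_11^24 x·e^(−x/10) dx evaluates to 39.0588.
Boundary: ½(f(11) + f(24)) = ½(3.66158 + 2.17723) = 2.91941.
Running total after boundary: 41.9782.
Order-1 term: 1/12 · (-0.127005 − (-0.0332871)) = -0.00780984.
Running total after k=1: 41.9704.
Order-2 term: −1/720 · (0.000544308 − 0.00632455) = 8.02812e-06.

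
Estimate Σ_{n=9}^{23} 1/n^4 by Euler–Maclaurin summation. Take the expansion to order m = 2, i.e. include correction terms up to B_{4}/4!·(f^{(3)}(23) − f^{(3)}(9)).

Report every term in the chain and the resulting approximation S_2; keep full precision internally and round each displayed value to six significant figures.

S_2 ≈ 0.000513404

∫_9^23 1/x^4 dx evaluates to 0.000429851.
Endpoint term: (f(9) + f(23))/2 = (0.000152416 + 3.57346e-06)/2 = 7.79946e-05.
So far: 0.000507845.
Correction k=1: B_{2}/2! · (f^{(1)}(23) − f^{(1)}(9)) = 1/12 · (-6.21471e-07 − (-6.77404e-05)) = 5.59324e-06.
Running total after k=1: 0.000513439.
Correction k=2: B_{4}/4! · (f^{(3)}(23) − f^{(3)}(9)) = −1/720 · (-3.52441e-08 − (-2.50890e-05)) = -3.47969e-08.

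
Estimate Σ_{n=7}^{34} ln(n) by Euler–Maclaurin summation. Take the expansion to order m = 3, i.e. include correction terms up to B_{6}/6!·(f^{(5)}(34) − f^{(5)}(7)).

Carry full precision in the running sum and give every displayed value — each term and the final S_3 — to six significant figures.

Integral: ∫_7^34 ln(x) dx = 79.2749.
Boundary: ½(f(7) + f(34)) = ½(1.94591 + 3.52636) = 2.73614.
So far: 82.0110.
Correction k=1: B_{2}/2! · (f^{(1)}(34) − f^{(1)}(7)) = 1/12 · (0.0294118 − 0.142857) = -0.00945378.
Partial sum through k=1: 82.0016.
Correction k=2: B_{4}/4! · (f^{(3)}(34) − f^{(3)}(7)) = −1/720 · (5.08854e-05 − 0.00583090) = 8.02780e-06.
Partial sum through k=2: 82.0016.
Correction k=3: B_{6}/6! · (f^{(5)}(34) − f^{(5)}(7)) = 1/30240 · (5.28222e-07 − 0.00142798) = -4.72040e-08.

S_3 ≈ 82.0016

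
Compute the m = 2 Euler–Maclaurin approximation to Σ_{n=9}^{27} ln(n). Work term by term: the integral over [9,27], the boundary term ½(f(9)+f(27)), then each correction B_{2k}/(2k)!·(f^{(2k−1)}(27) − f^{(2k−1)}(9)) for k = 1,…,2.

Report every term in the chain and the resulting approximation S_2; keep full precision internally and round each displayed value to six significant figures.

S_2 ≈ 53.9529

The integral term ∫_9^27 ln(x) dx = 51.2126.
½[f(9) + f(27)] = ½[2.19722 + 3.29584] = 2.74653.
Integral + boundary = 53.9591.
k=1: B_{2}/(2)! × [f^{(1)}(27) − f^{(1)}(9)] = 1/12 × (0.0370370 − 0.111111) = -0.00617284.
Running total after k=1: 53.9529.
k=2: B_{4}/(4)! × [f^{(3)}(27) − f^{(3)}(9)] = −1/720 × (0.000101611 − 0.00274348) = 3.66927e-06.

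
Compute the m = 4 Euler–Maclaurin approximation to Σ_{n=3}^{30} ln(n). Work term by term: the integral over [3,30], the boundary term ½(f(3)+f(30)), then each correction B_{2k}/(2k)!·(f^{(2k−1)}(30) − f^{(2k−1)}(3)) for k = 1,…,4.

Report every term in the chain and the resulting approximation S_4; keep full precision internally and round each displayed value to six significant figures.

S_4 ≈ 73.9651

∫_3^30 ln(x) dx evaluates to 71.7401.
Endpoint term: (f(3) + f(30))/2 = (1.09861 + 3.40120)/2 = 2.24990.
Integral + boundary = 73.9900.
k=1: B_{2}/(2)! × [f^{(1)}(30) − f^{(1)}(3)] = 1/12 × (0.0333333 − 0.333333) = -0.0250000.
Running total after k=1: 73.9650.
k=2: B_{4}/(4)! × [f^{(3)}(30) − f^{(3)}(3)] = −1/720 × (7.40741e-05 − 0.0740741) = 0.000102778.
Running total after k=2: 73.9651.
k=3: B_{6}/(6)! × [f^{(5)}(30) − f^{(5)}(3)] = 1/30240 × (9.87654e-07 − 0.0987654) = -3.26602e-06.
Running total after k=3: 73.9651.
k=4: B_{8}/(8)! × [f^{(7)}(30) − f^{(7)}(3)] = −1/1209600 × (3.29218e-08 − 0.329218) = 2.72171e-07.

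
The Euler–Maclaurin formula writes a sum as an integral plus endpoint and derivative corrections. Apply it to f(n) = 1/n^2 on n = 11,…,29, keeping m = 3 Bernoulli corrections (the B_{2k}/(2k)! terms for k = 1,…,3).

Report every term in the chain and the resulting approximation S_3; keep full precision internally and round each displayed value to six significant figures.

The integral term ∫_11^29 1/x^2 dx = 0.0564263.
Boundary: ½(f(11) + f(29)) = ½(0.00826446 + 0.00118906) = 0.00472676.
Running total after boundary: 0.0611531.
k=1: B_{2}/(2)! × [f^{(1)}(29) − f^{(1)}(11)] = 1/12 × (-8.20042e-05 − (-0.00150263)) = 0.000118385.
Partial sum through k=1: 0.0612715.
k=2: B_{4}/(4)! × [f^{(3)}(29) − f^{(3)}(11)] = −1/720 × (-1.17010e-06 − (-0.000149021)) = -2.05349e-07.
Partial sum through k=2: 0.0612713.
k=3: B_{6}/(6)! × [f^{(5)}(29) − f^{(5)}(11)] = 1/30240 × (-4.17394e-08 − (-3.69474e-05)) = 1.22042e-09.

S_3 ≈ 0.0612713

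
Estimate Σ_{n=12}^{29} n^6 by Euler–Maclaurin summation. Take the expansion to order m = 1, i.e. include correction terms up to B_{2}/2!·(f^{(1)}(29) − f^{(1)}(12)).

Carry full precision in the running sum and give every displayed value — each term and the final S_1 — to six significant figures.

S_1 ≈ 2.76819e+09

∫_12^29 x^6 dx evaluates to 2.45915e+09.
Boundary: ½(f(12) + f(29)) = ½(2.98598e+06 + 5.94823e+08) = 2.98905e+08.
So far: 2.75805e+09.
Correction k=1: B_{2}/2! · (f^{(1)}(29) − f^{(1)}(12)) = 1/12 · (1.23067e+08 − 1.49299e+06) = 1.01312e+07.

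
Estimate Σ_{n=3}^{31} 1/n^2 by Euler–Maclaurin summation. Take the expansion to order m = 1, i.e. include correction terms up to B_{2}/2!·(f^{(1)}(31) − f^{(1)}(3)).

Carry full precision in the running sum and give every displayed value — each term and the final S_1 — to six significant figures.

∫_3^31 1/x^2 dx evaluates to 0.301075.
½[f(3) + f(31)] = ½[0.111111 + 0.00104058] = 0.0560758.
Integral + boundary = 0.357151.
Correction k=1: B_{2}/2! · (f^{(1)}(31) − f^{(1)}(3)) = 1/12 · (-6.71344e-05 − (-0.0740741)) = 0.00616724.

S_1 ≈ 0.363318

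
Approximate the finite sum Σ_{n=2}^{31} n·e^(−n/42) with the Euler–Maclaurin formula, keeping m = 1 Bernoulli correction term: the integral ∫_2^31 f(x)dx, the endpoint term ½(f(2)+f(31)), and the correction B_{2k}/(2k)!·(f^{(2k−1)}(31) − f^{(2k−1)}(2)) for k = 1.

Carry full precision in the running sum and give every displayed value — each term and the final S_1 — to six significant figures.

The integral term ∫_2^31 x·e^(−x/42) dx = 296.442.
Endpoint term: (f(2) + f(31))/2 = (1.90699 + 14.8187)/2 = 8.36286.
Running total after boundary: 304.805.
Order-1 term: 1/12 · (0.125197 − 0.908092) = -0.0652413.

S_1 ≈ 304.740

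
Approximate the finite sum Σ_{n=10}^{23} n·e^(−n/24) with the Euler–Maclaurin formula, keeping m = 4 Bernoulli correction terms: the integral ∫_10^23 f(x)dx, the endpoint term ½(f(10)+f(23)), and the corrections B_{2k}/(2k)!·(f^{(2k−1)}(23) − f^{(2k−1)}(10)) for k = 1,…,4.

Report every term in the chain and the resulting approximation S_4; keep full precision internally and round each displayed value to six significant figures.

Integral: ∫_10^23 x·e^(−x/24) dx = 105.317.
Boundary: ½(f(10) + f(23)) = ½(6.59241 + 8.82123) = 7.70682.
Integral + boundary = 113.024.
Order-1 term: 1/12 · (0.0159805 − 0.384557) = -0.0307147.
After k=1: 112.993.
Order-2 term: −1/720 · (0.00135945 − 0.00295666) = 2.21835e-06.
After k=2: 112.993.
Order-3 term: 1/30240 · (4.67215e-06 − 9.10711e-06) = -1.46659e-10.
After k=3: 112.993.
Order-4 term: −1/1209600 · (1.21252e-08 − 2.27103e-08) = 8.75085e-15.

S_4 ≈ 112.993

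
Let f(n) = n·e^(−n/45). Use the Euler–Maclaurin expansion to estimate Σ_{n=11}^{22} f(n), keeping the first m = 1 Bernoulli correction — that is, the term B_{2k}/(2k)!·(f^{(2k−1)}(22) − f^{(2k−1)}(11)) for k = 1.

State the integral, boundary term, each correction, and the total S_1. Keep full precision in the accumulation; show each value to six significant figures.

S_1 ≈ 135.420

The integral term ∫_11^22 x·e^(−x/45) dx = 124.390.
Endpoint term: (f(11) + f(22))/2 = (8.61453 + 13.4928)/2 = 11.0536.
Integral + boundary = 135.443.
Order-1 term: 1/12 · (0.313468 − 0.591705) = -0.0231864.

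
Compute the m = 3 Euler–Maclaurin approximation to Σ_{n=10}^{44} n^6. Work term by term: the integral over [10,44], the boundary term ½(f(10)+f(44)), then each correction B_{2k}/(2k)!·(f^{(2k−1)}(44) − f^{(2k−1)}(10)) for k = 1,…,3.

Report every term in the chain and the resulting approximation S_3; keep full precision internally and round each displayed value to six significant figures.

S_3 ≈ 4.93207e+10

∫_10^44 x^6 dx evaluates to 4.56097e+10.
Endpoint term: (f(10) + f(44))/2 = (1.00000e+06 + 7.25631e+09)/2 = 3.62866e+09.
Running total after boundary: 4.92383e+10.
Order-1 term: 1/12 · (9.89497e+08 − 600000) = 8.24081e+07.
Partial sum through k=1: 4.93208e+10.
Order-2 term: −1/720 · (1.02221e+07 − 120000) = -14030.7.
Partial sum through k=2: 4.93207e+10.
Order-3 term: 1/30240 · (31680.0 − 7200.00) = 0.809524.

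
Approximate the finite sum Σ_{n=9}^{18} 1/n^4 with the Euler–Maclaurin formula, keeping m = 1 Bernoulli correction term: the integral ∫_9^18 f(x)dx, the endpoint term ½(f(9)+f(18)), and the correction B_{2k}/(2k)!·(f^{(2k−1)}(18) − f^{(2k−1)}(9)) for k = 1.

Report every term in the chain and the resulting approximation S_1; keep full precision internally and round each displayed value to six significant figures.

Integral: ∫_9^18 1/x^4 dx = 0.000400091.
½[f(9) + f(18)] = ½[0.000152416 + 9.52599e-06] = 8.09709e-05.
Integral + boundary = 0.000481062.
Correction k=1: B_{2}/2! · (f^{(1)}(18) − f^{(1)}(9)) = 1/12 · (-2.11689e-06 − (-6.77404e-05)) = 5.46862e-06.

S_1 ≈ 0.000486531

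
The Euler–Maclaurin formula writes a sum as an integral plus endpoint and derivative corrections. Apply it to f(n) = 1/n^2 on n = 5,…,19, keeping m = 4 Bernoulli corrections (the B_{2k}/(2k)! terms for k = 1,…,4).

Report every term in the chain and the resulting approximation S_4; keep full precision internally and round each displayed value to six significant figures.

S_4 ≈ 0.170052

Integral: ∫_5^19 1/x^2 dx = 0.147368.
½[f(5) + f(19)] = ½[0.0400000 + 0.00277008] = 0.0213850.
So far: 0.168753.
Correction k=1: B_{2}/2! · (f^{(1)}(19) − f^{(1)}(5)) = 1/12 · (-0.000291588 − (-0.0160000)) = 0.00130903.
Partial sum through k=1: 0.170062.
Correction k=2: B_{4}/4! · (f^{(3)}(19) − f^{(3)}(5)) = −1/720 · (-9.69267e-06 − (-0.00768000)) = -1.06532e-05.
Partial sum through k=2: 0.170052.
Correction k=3: B_{6}/6! · (f^{(5)}(19) − f^{(5)}(5)) = 1/30240 · (-8.05485e-07 − (-0.00921600)) = 3.04735e-07.
Partial sum through k=3: 0.170052.
Correction k=4: B_{8}/8! · (f^{(7)}(19) − f^{(7)}(5)) = −1/1209600 · (-1.24951e-07 − (-0.0206438)) = -1.70666e-08.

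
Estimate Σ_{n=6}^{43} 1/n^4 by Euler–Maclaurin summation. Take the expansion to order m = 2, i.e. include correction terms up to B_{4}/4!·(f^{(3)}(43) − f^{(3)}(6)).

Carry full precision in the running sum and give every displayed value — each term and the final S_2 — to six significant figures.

S_2 ≈ 0.00196724

The integral term ∫_6^43 1/x^4 dx = 0.00153902.
Boundary: ½(f(6) + f(43)) = ½(0.000771605 + 2.92500e-07) = 0.000385949.
So far: 0.00192497.
Correction k=1: B_{2}/2! · (f^{(1)}(43) − f^{(1)}(6)) = 1/12 · (-2.72093e-08 − (-0.000514403)) = 4.28647e-05.
After k=1: 0.00196783.
Correction k=2: B_{4}/4! · (f^{(3)}(43) − f^{(3)}(6)) = −1/720 · (-4.41471e-10 − (-0.000428669)) = -5.95374e-07.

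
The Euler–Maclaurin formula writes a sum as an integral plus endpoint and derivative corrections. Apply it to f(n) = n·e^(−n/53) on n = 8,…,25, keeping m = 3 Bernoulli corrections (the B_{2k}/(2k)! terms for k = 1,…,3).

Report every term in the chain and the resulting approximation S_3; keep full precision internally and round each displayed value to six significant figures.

S_3 ≈ 211.875

Integral: ∫_8^25 x·e^(−x/53) dx = 200.669.
½[f(8) + f(25)] = ½[6.87917 + 15.5985] = 11.2389.
Running total after boundary: 211.908.
Order-1 term: 1/12 · (0.329630 − 0.730101) = -0.0333726.
After k=1: 211.875.
Order-2 term: −1/720 · (0.000561593 − 0.000872159) = 4.31342e-07.
After k=2: 211.875.
Order-3 term: 1/30240 · (3.58077e-07 − 5.28445e-07) = -5.63388e-12.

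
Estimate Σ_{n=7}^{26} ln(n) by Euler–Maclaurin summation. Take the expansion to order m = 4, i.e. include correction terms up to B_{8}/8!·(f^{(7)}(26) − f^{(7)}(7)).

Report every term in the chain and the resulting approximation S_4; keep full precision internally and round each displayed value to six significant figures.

S_4 ≈ 54.6825

Integral: ∫_7^26 ln(x) dx = 52.0891.
Endpoint term: (f(7) + f(26))/2 = (1.94591 + 3.25810)/2 = 2.60200.
Running total after boundary: 54.6911.
k=1: B_{2}/(2)! × [f^{(1)}(26) − f^{(1)}(7)] = 1/12 × (0.0384615 − 0.142857) = -0.00869963.
Running total after k=1: 54.6824.
k=2: B_{4}/(4)! × [f^{(3)}(26) − f^{(3)}(7)] = −1/720 × (0.000113792 − 0.00583090) = 7.94043e-06.
Running total after k=2: 54.6825.
k=3: B_{6}/(6)! × [f^{(5)}(26) − f^{(5)}(7)] = 1/30240 × (2.01997e-06 − 0.00142798) = -4.71546e-08.
Running total after k=3: 54.6825.
k=4: B_{8}/(8)! × [f^{(7)}(26) − f^{(7)}(7)] = −1/1209600 × (8.96436e-08 − 0.000874271) = 7.22703e-10.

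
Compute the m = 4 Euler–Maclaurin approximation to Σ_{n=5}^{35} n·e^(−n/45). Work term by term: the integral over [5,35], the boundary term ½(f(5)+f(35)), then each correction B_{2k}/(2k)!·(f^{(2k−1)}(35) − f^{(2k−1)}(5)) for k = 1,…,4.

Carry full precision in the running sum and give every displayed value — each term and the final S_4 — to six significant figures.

S_4 ≈ 369.675

Integral: ∫_5^35 x·e^(−x/45) dx = 359.455.
Boundary: ½(f(5) + f(35)) = ½(4.47420 + 16.0799) = 10.2771.
Integral + boundary = 369.733.
Correction k=1: B_{2}/2! · (f^{(1)}(35) − f^{(1)}(5)) = 1/12 · (0.102095 − 0.795413) = -0.0577765.
Partial sum through k=1: 369.675.
Correction k=2: B_{4}/4! · (f^{(3)}(35) − f^{(3)}(5)) = −1/720 · (0.000504171 − 0.00127659) = 1.07280e-06.
Partial sum through k=2: 369.675.
Correction k=3: B_{6}/6! · (f^{(5)}(35) − f^{(5)}(5)) = 1/30240 · (4.73049e-07 − 1.06685e-06) = -1.96364e-11.
Partial sum through k=3: 369.675.
Correction k=4: B_{8}/8! · (f^{(7)}(35) − f^{(7)}(5)) = −1/1209600 · (3.44259e-10 − 7.42368e-10) = 3.29124e-16.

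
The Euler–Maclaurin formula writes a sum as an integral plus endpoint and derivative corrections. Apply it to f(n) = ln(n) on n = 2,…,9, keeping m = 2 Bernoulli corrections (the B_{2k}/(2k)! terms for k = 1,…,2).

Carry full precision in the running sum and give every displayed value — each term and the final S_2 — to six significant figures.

S_2 ≈ 12.8018

The integral term ∫_2^9 ln(x) dx = 11.3887.
½[f(2) + f(9)] = ½[0.693147 + 2.19722] = 1.44519.
Integral + boundary = 12.8339.
Order-1 term: 1/12 · (0.111111 − 0.500000) = -0.0324074.
Running total after k=1: 12.8015.
Order-2 term: −1/720 · (0.00274348 − 0.250000) = 0.000343412.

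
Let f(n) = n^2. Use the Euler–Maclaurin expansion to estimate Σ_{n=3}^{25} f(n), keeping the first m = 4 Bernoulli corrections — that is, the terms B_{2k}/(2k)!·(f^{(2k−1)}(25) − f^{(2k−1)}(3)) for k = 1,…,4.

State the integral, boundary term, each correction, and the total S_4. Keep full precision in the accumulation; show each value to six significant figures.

∫_3^25 x^2 dx evaluates to 5199.33.
½[f(3) + f(25)] = ½[9.00000 + 625.000] = 317.000.
Integral + boundary = 5516.33.
Order-1 term: 1/12 · (50.0000 − 6.00000) = 3.66667.
Running total after k=1: 5520.00.
Order-2 term: −1/720 · (0.00000 − 0.00000) = 0.00000.
Running total after k=2: 5520.00.
Order-3 term: 1/30240 · (0.00000 − 0.00000) = 0.00000.
Running total after k=3: 5520.00.
Order-4 term: −1/1209600 · (0.00000 − 0.00000) = 0.00000.

S_4 ≈ 5520.00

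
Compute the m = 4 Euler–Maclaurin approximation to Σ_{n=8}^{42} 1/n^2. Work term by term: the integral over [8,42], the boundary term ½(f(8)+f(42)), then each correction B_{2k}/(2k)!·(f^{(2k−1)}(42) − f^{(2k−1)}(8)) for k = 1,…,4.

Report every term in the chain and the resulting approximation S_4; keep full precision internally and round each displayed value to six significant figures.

Integral: ∫_8^42 1/x^2 dx = 0.101190.
Endpoint term: (f(8) + f(42))/2 = (0.0156250 + 0.000566893)/2 = 0.00809595.
Integral + boundary = 0.109286.
k=1: B_{2}/(2)! × [f^{(1)}(42) − f^{(1)}(8)] = 1/12 × (-2.69949e-05 − (-0.00390625)) = 0.000323271.
After k=1: 0.109610.
k=2: B_{4}/(4)! × [f^{(3)}(42) − f^{(3)}(8)] = −1/720 × (-1.83639e-07 − (-0.000732422)) = -1.01700e-06.
After k=2: 0.109609.
k=3: B_{6}/(6)! × [f^{(5)}(42) − f^{(5)}(8)] = 1/30240 × (-3.12311e-09 − (-0.000343323)) = 1.13532e-08.
After k=3: 0.109609.
k=4: B_{8}/(8)! × [f^{(7)}(42) − f^{(7)}(8)] = −1/1209600 × (-9.91464e-11 − (-0.000300407)) = -2.48353e-10.

S_4 ≈ 0.109609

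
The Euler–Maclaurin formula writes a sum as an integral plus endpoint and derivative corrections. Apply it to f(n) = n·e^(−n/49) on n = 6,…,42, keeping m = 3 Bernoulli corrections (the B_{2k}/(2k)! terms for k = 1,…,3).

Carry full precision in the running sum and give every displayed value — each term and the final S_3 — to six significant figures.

The integral term ∫_6^42 x·e^(−x/49) dx = 492.126.
Boundary: ½(f(6) + f(42)) = ½(5.30851 + 17.8237) = 11.5661.
Integral + boundary = 503.692.
k=1: B_{2}/(2)! × [f^{(1)}(42) − f^{(1)}(6)] = 1/12 × (0.0606247 − 0.776414) = -0.0596491.
After k=1: 503.632.
k=2: B_{4}/(4)! × [f^{(3)}(42) − f^{(3)}(6)] = −1/720 × (0.000378747 − 0.00106036) = 9.46681e-07.
After k=2: 503.632.
k=3: B_{6}/(6)! × [f^{(5)}(42) − f^{(5)}(6)] = 1/30240 × (3.04974e-07 − 7.48581e-07) = -1.46695e-11.

S_3 ≈ 503.632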